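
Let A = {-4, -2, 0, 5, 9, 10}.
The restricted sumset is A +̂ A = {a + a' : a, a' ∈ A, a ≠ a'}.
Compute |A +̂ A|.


Restricted sumset: A +̂ A = {a + a' : a ∈ A, a' ∈ A, a ≠ a'}.
Equivalently, take A + A and drop any sum 2a that is achievable ONLY as a + a for a ∈ A (i.e. sums representable only with equal summands).
Enumerate pairs (a, a') with a < a' (symmetric, so each unordered pair gives one sum; this covers all a ≠ a'):
  -4 + -2 = -6
  -4 + 0 = -4
  -4 + 5 = 1
  -4 + 9 = 5
  -4 + 10 = 6
  -2 + 0 = -2
  -2 + 5 = 3
  -2 + 9 = 7
  -2 + 10 = 8
  0 + 5 = 5
  0 + 9 = 9
  0 + 10 = 10
  5 + 9 = 14
  5 + 10 = 15
  9 + 10 = 19
Collected distinct sums: {-6, -4, -2, 1, 3, 5, 6, 7, 8, 9, 10, 14, 15, 19}
|A +̂ A| = 14
(Reference bound: |A +̂ A| ≥ 2|A| - 3 for |A| ≥ 2, with |A| = 6 giving ≥ 9.)

|A +̂ A| = 14


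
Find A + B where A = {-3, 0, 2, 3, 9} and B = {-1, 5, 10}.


A + B = {a + b : a ∈ A, b ∈ B}.
Enumerate all |A|·|B| = 5·3 = 15 pairs (a, b) and collect distinct sums.
a = -3: -3+-1=-4, -3+5=2, -3+10=7
a = 0: 0+-1=-1, 0+5=5, 0+10=10
a = 2: 2+-1=1, 2+5=7, 2+10=12
a = 3: 3+-1=2, 3+5=8, 3+10=13
a = 9: 9+-1=8, 9+5=14, 9+10=19
Collecting distinct sums: A + B = {-4, -1, 1, 2, 5, 7, 8, 10, 12, 13, 14, 19}
|A + B| = 12

A + B = {-4, -1, 1, 2, 5, 7, 8, 10, 12, 13, 14, 19}


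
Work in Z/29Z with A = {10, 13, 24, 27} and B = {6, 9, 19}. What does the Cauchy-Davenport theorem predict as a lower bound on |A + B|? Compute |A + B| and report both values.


Cauchy-Davenport: |A + B| ≥ min(p, |A| + |B| - 1) for A, B nonempty in Z/pZ.
|A| = 4, |B| = 3, p = 29.
CD lower bound = min(29, 4 + 3 - 1) = min(29, 6) = 6.
Compute A + B mod 29 directly:
a = 10: 10+6=16, 10+9=19, 10+19=0
a = 13: 13+6=19, 13+9=22, 13+19=3
a = 24: 24+6=1, 24+9=4, 24+19=14
a = 27: 27+6=4, 27+9=7, 27+19=17
A + B = {0, 1, 3, 4, 7, 14, 16, 17, 19, 22}, so |A + B| = 10.
Verify: 10 ≥ 6? Yes ✓.

CD lower bound = 6, actual |A + B| = 10.


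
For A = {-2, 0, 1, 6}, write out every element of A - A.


A - A = {a - a' : a, a' ∈ A}.
Compute a - a' for each ordered pair (a, a'):
a = -2: -2--2=0, -2-0=-2, -2-1=-3, -2-6=-8
a = 0: 0--2=2, 0-0=0, 0-1=-1, 0-6=-6
a = 1: 1--2=3, 1-0=1, 1-1=0, 1-6=-5
a = 6: 6--2=8, 6-0=6, 6-1=5, 6-6=0
Collecting distinct values (and noting 0 appears from a-a):
A - A = {-8, -6, -5, -3, -2, -1, 0, 1, 2, 3, 5, 6, 8}
|A - A| = 13

A - A = {-8, -6, -5, -3, -2, -1, 0, 1, 2, 3, 5, 6, 8}


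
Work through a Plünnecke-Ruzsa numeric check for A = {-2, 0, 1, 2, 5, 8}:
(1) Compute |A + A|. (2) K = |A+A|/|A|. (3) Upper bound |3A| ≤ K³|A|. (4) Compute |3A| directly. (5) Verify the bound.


|A| = 6.
Step 1: Compute A + A by enumerating all 36 pairs.
A + A = {-4, -2, -1, 0, 1, 2, 3, 4, 5, 6, 7, 8, 9, 10, 13, 16}, so |A + A| = 16.
Step 2: Doubling constant K = |A + A|/|A| = 16/6 = 16/6 ≈ 2.6667.
Step 3: Plünnecke-Ruzsa gives |3A| ≤ K³·|A| = (2.6667)³ · 6 ≈ 113.7778.
Step 4: Compute 3A = A + A + A directly by enumerating all triples (a,b,c) ∈ A³; |3A| = 26.
Step 5: Check 26 ≤ 113.7778? Yes ✓.

K = 16/6, Plünnecke-Ruzsa bound K³|A| ≈ 113.7778, |3A| = 26, inequality holds.


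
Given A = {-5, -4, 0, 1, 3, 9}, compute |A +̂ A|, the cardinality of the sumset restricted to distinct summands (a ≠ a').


Restricted sumset: A +̂ A = {a + a' : a ∈ A, a' ∈ A, a ≠ a'}.
Equivalently, take A + A and drop any sum 2a that is achievable ONLY as a + a for a ∈ A (i.e. sums representable only with equal summands).
Enumerate pairs (a, a') with a < a' (symmetric, so each unordered pair gives one sum; this covers all a ≠ a'):
  -5 + -4 = -9
  -5 + 0 = -5
  -5 + 1 = -4
  -5 + 3 = -2
  -5 + 9 = 4
  -4 + 0 = -4
  -4 + 1 = -3
  -4 + 3 = -1
  -4 + 9 = 5
  0 + 1 = 1
  0 + 3 = 3
  0 + 9 = 9
  1 + 3 = 4
  1 + 9 = 10
  3 + 9 = 12
Collected distinct sums: {-9, -5, -4, -3, -2, -1, 1, 3, 4, 5, 9, 10, 12}
|A +̂ A| = 13
(Reference bound: |A +̂ A| ≥ 2|A| - 3 for |A| ≥ 2, with |A| = 6 giving ≥ 9.)

|A +̂ A| = 13


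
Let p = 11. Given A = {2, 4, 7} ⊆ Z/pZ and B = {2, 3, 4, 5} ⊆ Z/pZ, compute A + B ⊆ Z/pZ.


Work in Z/11Z: reduce every sum a + b modulo 11.
Enumerate all 12 pairs:
a = 2: 2+2=4, 2+3=5, 2+4=6, 2+5=7
a = 4: 4+2=6, 4+3=7, 4+4=8, 4+5=9
a = 7: 7+2=9, 7+3=10, 7+4=0, 7+5=1
Distinct residues collected: {0, 1, 4, 5, 6, 7, 8, 9, 10}
|A + B| = 9 (out of 11 total residues).

A + B = {0, 1, 4, 5, 6, 7, 8, 9, 10}


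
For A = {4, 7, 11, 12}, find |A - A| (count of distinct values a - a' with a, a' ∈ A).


A - A = {a - a' : a, a' ∈ A}; |A| = 4.
Bounds: 2|A|-1 ≤ |A - A| ≤ |A|² - |A| + 1, i.e. 7 ≤ |A - A| ≤ 13.
Note: 0 ∈ A - A always (from a - a). The set is symmetric: if d ∈ A - A then -d ∈ A - A.
Enumerate nonzero differences d = a - a' with a > a' (then include -d):
Positive differences: {1, 3, 4, 5, 7, 8}
Full difference set: {0} ∪ (positive diffs) ∪ (negative diffs).
|A - A| = 1 + 2·6 = 13 (matches direct enumeration: 13).

|A - A| = 13


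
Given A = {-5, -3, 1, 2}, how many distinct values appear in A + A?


A + A = {a + a' : a, a' ∈ A}; |A| = 4.
General bounds: 2|A| - 1 ≤ |A + A| ≤ |A|(|A|+1)/2, i.e. 7 ≤ |A + A| ≤ 10.
Lower bound 2|A|-1 is attained iff A is an arithmetic progression.
Enumerate sums a + a' for a ≤ a' (symmetric, so this suffices):
a = -5: -5+-5=-10, -5+-3=-8, -5+1=-4, -5+2=-3
a = -3: -3+-3=-6, -3+1=-2, -3+2=-1
a = 1: 1+1=2, 1+2=3
a = 2: 2+2=4
Distinct sums: {-10, -8, -6, -4, -3, -2, -1, 2, 3, 4}
|A + A| = 10

|A + A| = 10


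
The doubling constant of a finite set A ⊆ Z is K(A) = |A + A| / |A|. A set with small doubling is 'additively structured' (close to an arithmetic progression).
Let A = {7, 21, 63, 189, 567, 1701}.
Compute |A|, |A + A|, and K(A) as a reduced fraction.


|A| = 6.
Compute A + A by enumerating all 36 pairs.
A + A = {14, 28, 42, 70, 84, 126, 196, 210, 252, 378, 574, 588, 630, 756, 1134, 1708, 1722, 1764, 1890, 2268, 3402}, so |A + A| = 21.
K = |A + A| / |A| = 21/6 = 7/2 ≈ 3.5000.
Reference: AP of size 6 gives K = 11/6 ≈ 1.8333; a fully generic set of size 6 gives K ≈ 3.5000.

|A| = 6, |A + A| = 21, K = 21/6 = 7/2.


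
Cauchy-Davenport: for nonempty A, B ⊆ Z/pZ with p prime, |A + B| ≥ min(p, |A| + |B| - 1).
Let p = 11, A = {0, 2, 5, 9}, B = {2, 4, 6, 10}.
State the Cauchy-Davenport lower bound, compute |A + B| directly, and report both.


Cauchy-Davenport: |A + B| ≥ min(p, |A| + |B| - 1) for A, B nonempty in Z/pZ.
|A| = 4, |B| = 4, p = 11.
CD lower bound = min(11, 4 + 4 - 1) = min(11, 7) = 7.
Compute A + B mod 11 directly:
a = 0: 0+2=2, 0+4=4, 0+6=6, 0+10=10
a = 2: 2+2=4, 2+4=6, 2+6=8, 2+10=1
a = 5: 5+2=7, 5+4=9, 5+6=0, 5+10=4
a = 9: 9+2=0, 9+4=2, 9+6=4, 9+10=8
A + B = {0, 1, 2, 4, 6, 7, 8, 9, 10}, so |A + B| = 9.
Verify: 9 ≥ 7? Yes ✓.

CD lower bound = 7, actual |A + B| = 9.


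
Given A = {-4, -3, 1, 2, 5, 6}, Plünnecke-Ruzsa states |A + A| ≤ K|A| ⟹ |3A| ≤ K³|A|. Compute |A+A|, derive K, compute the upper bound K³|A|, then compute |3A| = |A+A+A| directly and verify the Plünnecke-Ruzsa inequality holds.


|A| = 6.
Step 1: Compute A + A by enumerating all 36 pairs.
A + A = {-8, -7, -6, -3, -2, -1, 1, 2, 3, 4, 6, 7, 8, 10, 11, 12}, so |A + A| = 16.
Step 2: Doubling constant K = |A + A|/|A| = 16/6 = 16/6 ≈ 2.6667.
Step 3: Plünnecke-Ruzsa gives |3A| ≤ K³·|A| = (2.6667)³ · 6 ≈ 113.7778.
Step 4: Compute 3A = A + A + A directly by enumerating all triples (a,b,c) ∈ A³; |3A| = 30.
Step 5: Check 30 ≤ 113.7778? Yes ✓.

K = 16/6, Plünnecke-Ruzsa bound K³|A| ≈ 113.7778, |3A| = 30, inequality holds.


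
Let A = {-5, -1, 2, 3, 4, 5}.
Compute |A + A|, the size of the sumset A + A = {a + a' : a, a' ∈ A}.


A + A = {a + a' : a, a' ∈ A}; |A| = 6.
General bounds: 2|A| - 1 ≤ |A + A| ≤ |A|(|A|+1)/2, i.e. 11 ≤ |A + A| ≤ 21.
Lower bound 2|A|-1 is attained iff A is an arithmetic progression.
Enumerate sums a + a' for a ≤ a' (symmetric, so this suffices):
a = -5: -5+-5=-10, -5+-1=-6, -5+2=-3, -5+3=-2, -5+4=-1, -5+5=0
a = -1: -1+-1=-2, -1+2=1, -1+3=2, -1+4=3, -1+5=4
a = 2: 2+2=4, 2+3=5, 2+4=6, 2+5=7
a = 3: 3+3=6, 3+4=7, 3+5=8
a = 4: 4+4=8, 4+5=9
a = 5: 5+5=10
Distinct sums: {-10, -6, -3, -2, -1, 0, 1, 2, 3, 4, 5, 6, 7, 8, 9, 10}
|A + A| = 16

|A + A| = 16


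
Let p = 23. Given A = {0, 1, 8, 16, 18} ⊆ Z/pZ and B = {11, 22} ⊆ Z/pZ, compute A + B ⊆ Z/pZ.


Work in Z/23Z: reduce every sum a + b modulo 23.
Enumerate all 10 pairs:
a = 0: 0+11=11, 0+22=22
a = 1: 1+11=12, 1+22=0
a = 8: 8+11=19, 8+22=7
a = 16: 16+11=4, 16+22=15
a = 18: 18+11=6, 18+22=17
Distinct residues collected: {0, 4, 6, 7, 11, 12, 15, 17, 19, 22}
|A + B| = 10 (out of 23 total residues).

A + B = {0, 4, 6, 7, 11, 12, 15, 17, 19, 22}


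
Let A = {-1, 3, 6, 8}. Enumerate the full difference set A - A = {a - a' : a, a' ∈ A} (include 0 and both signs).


A - A = {a - a' : a, a' ∈ A}.
Compute a - a' for each ordered pair (a, a'):
a = -1: -1--1=0, -1-3=-4, -1-6=-7, -1-8=-9
a = 3: 3--1=4, 3-3=0, 3-6=-3, 3-8=-5
a = 6: 6--1=7, 6-3=3, 6-6=0, 6-8=-2
a = 8: 8--1=9, 8-3=5, 8-6=2, 8-8=0
Collecting distinct values (and noting 0 appears from a-a):
A - A = {-9, -7, -5, -4, -3, -2, 0, 2, 3, 4, 5, 7, 9}
|A - A| = 13

A - A = {-9, -7, -5, -4, -3, -2, 0, 2, 3, 4, 5, 7, 9}


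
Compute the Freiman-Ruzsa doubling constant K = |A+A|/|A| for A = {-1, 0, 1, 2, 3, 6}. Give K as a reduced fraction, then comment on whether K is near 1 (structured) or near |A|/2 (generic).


|A| = 6.
Compute A + A by enumerating all 36 pairs.
A + A = {-2, -1, 0, 1, 2, 3, 4, 5, 6, 7, 8, 9, 12}, so |A + A| = 13.
K = |A + A| / |A| = 13/6 (already in lowest terms) ≈ 2.1667.
Reference: AP of size 6 gives K = 11/6 ≈ 1.8333; a fully generic set of size 6 gives K ≈ 3.5000.

|A| = 6, |A + A| = 13, K = 13/6.


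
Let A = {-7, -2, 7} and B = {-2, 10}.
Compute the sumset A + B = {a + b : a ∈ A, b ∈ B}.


A + B = {a + b : a ∈ A, b ∈ B}.
Enumerate all |A|·|B| = 3·2 = 6 pairs (a, b) and collect distinct sums.
a = -7: -7+-2=-9, -7+10=3
a = -2: -2+-2=-4, -2+10=8
a = 7: 7+-2=5, 7+10=17
Collecting distinct sums: A + B = {-9, -4, 3, 5, 8, 17}
|A + B| = 6

A + B = {-9, -4, 3, 5, 8, 17}


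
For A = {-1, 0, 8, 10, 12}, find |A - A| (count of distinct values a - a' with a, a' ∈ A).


A - A = {a - a' : a, a' ∈ A}; |A| = 5.
Bounds: 2|A|-1 ≤ |A - A| ≤ |A|² - |A| + 1, i.e. 9 ≤ |A - A| ≤ 21.
Note: 0 ∈ A - A always (from a - a). The set is symmetric: if d ∈ A - A then -d ∈ A - A.
Enumerate nonzero differences d = a - a' with a > a' (then include -d):
Positive differences: {1, 2, 4, 8, 9, 10, 11, 12, 13}
Full difference set: {0} ∪ (positive diffs) ∪ (negative diffs).
|A - A| = 1 + 2·9 = 19 (matches direct enumeration: 19).

|A - A| = 19


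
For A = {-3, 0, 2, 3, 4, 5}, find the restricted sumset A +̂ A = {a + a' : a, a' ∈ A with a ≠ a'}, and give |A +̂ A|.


Restricted sumset: A +̂ A = {a + a' : a ∈ A, a' ∈ A, a ≠ a'}.
Equivalently, take A + A and drop any sum 2a that is achievable ONLY as a + a for a ∈ A (i.e. sums representable only with equal summands).
Enumerate pairs (a, a') with a < a' (symmetric, so each unordered pair gives one sum; this covers all a ≠ a'):
  -3 + 0 = -3
  -3 + 2 = -1
  -3 + 3 = 0
  -3 + 4 = 1
  -3 + 5 = 2
  0 + 2 = 2
  0 + 3 = 3
  0 + 4 = 4
  0 + 5 = 5
  2 + 3 = 5
  2 + 4 = 6
  2 + 5 = 7
  3 + 4 = 7
  3 + 5 = 8
  4 + 5 = 9
Collected distinct sums: {-3, -1, 0, 1, 2, 3, 4, 5, 6, 7, 8, 9}
|A +̂ A| = 12
(Reference bound: |A +̂ A| ≥ 2|A| - 3 for |A| ≥ 2, with |A| = 6 giving ≥ 9.)

|A +̂ A| = 12


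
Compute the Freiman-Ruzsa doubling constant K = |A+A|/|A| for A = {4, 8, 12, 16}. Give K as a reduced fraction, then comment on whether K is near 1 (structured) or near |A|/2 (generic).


|A| = 4.
Compute A + A by enumerating all 16 pairs.
A + A = {8, 12, 16, 20, 24, 28, 32}, so |A + A| = 7.
K = |A + A| / |A| = 7/4 (already in lowest terms) ≈ 1.7500.
Reference: AP of size 4 gives K = 7/4 ≈ 1.7500; a fully generic set of size 4 gives K ≈ 2.5000.

|A| = 4, |A + A| = 7, K = 7/4.


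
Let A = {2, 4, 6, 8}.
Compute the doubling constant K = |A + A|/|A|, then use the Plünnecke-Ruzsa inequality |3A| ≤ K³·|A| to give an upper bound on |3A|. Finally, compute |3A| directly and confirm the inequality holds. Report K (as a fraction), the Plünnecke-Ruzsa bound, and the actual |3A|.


|A| = 4.
Step 1: Compute A + A by enumerating all 16 pairs.
A + A = {4, 6, 8, 10, 12, 14, 16}, so |A + A| = 7.
Step 2: Doubling constant K = |A + A|/|A| = 7/4 = 7/4 ≈ 1.7500.
Step 3: Plünnecke-Ruzsa gives |3A| ≤ K³·|A| = (1.7500)³ · 4 ≈ 21.4375.
Step 4: Compute 3A = A + A + A directly by enumerating all triples (a,b,c) ∈ A³; |3A| = 10.
Step 5: Check 10 ≤ 21.4375? Yes ✓.

K = 7/4, Plünnecke-Ruzsa bound K³|A| ≈ 21.4375, |3A| = 10, inequality holds.


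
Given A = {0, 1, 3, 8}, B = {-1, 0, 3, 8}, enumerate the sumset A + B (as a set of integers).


A + B = {a + b : a ∈ A, b ∈ B}.
Enumerate all |A|·|B| = 4·4 = 16 pairs (a, b) and collect distinct sums.
a = 0: 0+-1=-1, 0+0=0, 0+3=3, 0+8=8
a = 1: 1+-1=0, 1+0=1, 1+3=4, 1+8=9
a = 3: 3+-1=2, 3+0=3, 3+3=6, 3+8=11
a = 8: 8+-1=7, 8+0=8, 8+3=11, 8+8=16
Collecting distinct sums: A + B = {-1, 0, 1, 2, 3, 4, 6, 7, 8, 9, 11, 16}
|A + B| = 12

A + B = {-1, 0, 1, 2, 3, 4, 6, 7, 8, 9, 11, 16}


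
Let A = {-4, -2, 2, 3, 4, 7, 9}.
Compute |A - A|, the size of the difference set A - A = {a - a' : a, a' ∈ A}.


A - A = {a - a' : a, a' ∈ A}; |A| = 7.
Bounds: 2|A|-1 ≤ |A - A| ≤ |A|² - |A| + 1, i.e. 13 ≤ |A - A| ≤ 43.
Note: 0 ∈ A - A always (from a - a). The set is symmetric: if d ∈ A - A then -d ∈ A - A.
Enumerate nonzero differences d = a - a' with a > a' (then include -d):
Positive differences: {1, 2, 3, 4, 5, 6, 7, 8, 9, 11, 13}
Full difference set: {0} ∪ (positive diffs) ∪ (negative diffs).
|A - A| = 1 + 2·11 = 23 (matches direct enumeration: 23).

|A - A| = 23


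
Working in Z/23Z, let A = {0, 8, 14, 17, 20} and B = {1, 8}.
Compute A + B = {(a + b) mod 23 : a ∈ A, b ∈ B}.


Work in Z/23Z: reduce every sum a + b modulo 23.
Enumerate all 10 pairs:
a = 0: 0+1=1, 0+8=8
a = 8: 8+1=9, 8+8=16
a = 14: 14+1=15, 14+8=22
a = 17: 17+1=18, 17+8=2
a = 20: 20+1=21, 20+8=5
Distinct residues collected: {1, 2, 5, 8, 9, 15, 16, 18, 21, 22}
|A + B| = 10 (out of 23 total residues).

A + B = {1, 2, 5, 8, 9, 15, 16, 18, 21, 22}


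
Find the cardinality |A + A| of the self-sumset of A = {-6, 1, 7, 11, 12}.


A + A = {a + a' : a, a' ∈ A}; |A| = 5.
General bounds: 2|A| - 1 ≤ |A + A| ≤ |A|(|A|+1)/2, i.e. 9 ≤ |A + A| ≤ 15.
Lower bound 2|A|-1 is attained iff A is an arithmetic progression.
Enumerate sums a + a' for a ≤ a' (symmetric, so this suffices):
a = -6: -6+-6=-12, -6+1=-5, -6+7=1, -6+11=5, -6+12=6
a = 1: 1+1=2, 1+7=8, 1+11=12, 1+12=13
a = 7: 7+7=14, 7+11=18, 7+12=19
a = 11: 11+11=22, 11+12=23
a = 12: 12+12=24
Distinct sums: {-12, -5, 1, 2, 5, 6, 8, 12, 13, 14, 18, 19, 22, 23, 24}
|A + A| = 15

|A + A| = 15


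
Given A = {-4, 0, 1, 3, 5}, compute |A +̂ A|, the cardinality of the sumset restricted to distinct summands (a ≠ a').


Restricted sumset: A +̂ A = {a + a' : a ∈ A, a' ∈ A, a ≠ a'}.
Equivalently, take A + A and drop any sum 2a that is achievable ONLY as a + a for a ∈ A (i.e. sums representable only with equal summands).
Enumerate pairs (a, a') with a < a' (symmetric, so each unordered pair gives one sum; this covers all a ≠ a'):
  -4 + 0 = -4
  -4 + 1 = -3
  -4 + 3 = -1
  -4 + 5 = 1
  0 + 1 = 1
  0 + 3 = 3
  0 + 5 = 5
  1 + 3 = 4
  1 + 5 = 6
  3 + 5 = 8
Collected distinct sums: {-4, -3, -1, 1, 3, 4, 5, 6, 8}
|A +̂ A| = 9
(Reference bound: |A +̂ A| ≥ 2|A| - 3 for |A| ≥ 2, with |A| = 5 giving ≥ 7.)

|A +̂ A| = 9


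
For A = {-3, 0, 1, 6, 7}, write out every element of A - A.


A - A = {a - a' : a, a' ∈ A}.
Compute a - a' for each ordered pair (a, a'):
a = -3: -3--3=0, -3-0=-3, -3-1=-4, -3-6=-9, -3-7=-10
a = 0: 0--3=3, 0-0=0, 0-1=-1, 0-6=-6, 0-7=-7
a = 1: 1--3=4, 1-0=1, 1-1=0, 1-6=-5, 1-7=-6
a = 6: 6--3=9, 6-0=6, 6-1=5, 6-6=0, 6-7=-1
a = 7: 7--3=10, 7-0=7, 7-1=6, 7-6=1, 7-7=0
Collecting distinct values (and noting 0 appears from a-a):
A - A = {-10, -9, -7, -6, -5, -4, -3, -1, 0, 1, 3, 4, 5, 6, 7, 9, 10}
|A - A| = 17

A - A = {-10, -9, -7, -6, -5, -4, -3, -1, 0, 1, 3, 4, 5, 6, 7, 9, 10}


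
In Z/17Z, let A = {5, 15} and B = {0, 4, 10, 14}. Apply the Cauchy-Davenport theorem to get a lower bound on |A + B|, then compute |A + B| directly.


Cauchy-Davenport: |A + B| ≥ min(p, |A| + |B| - 1) for A, B nonempty in Z/pZ.
|A| = 2, |B| = 4, p = 17.
CD lower bound = min(17, 2 + 4 - 1) = min(17, 5) = 5.
Compute A + B mod 17 directly:
a = 5: 5+0=5, 5+4=9, 5+10=15, 5+14=2
a = 15: 15+0=15, 15+4=2, 15+10=8, 15+14=12
A + B = {2, 5, 8, 9, 12, 15}, so |A + B| = 6.
Verify: 6 ≥ 5? Yes ✓.

CD lower bound = 5, actual |A + B| = 6.


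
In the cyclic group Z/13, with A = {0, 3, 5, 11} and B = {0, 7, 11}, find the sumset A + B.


Work in Z/13Z: reduce every sum a + b modulo 13.
Enumerate all 12 pairs:
a = 0: 0+0=0, 0+7=7, 0+11=11
a = 3: 3+0=3, 3+7=10, 3+11=1
a = 5: 5+0=5, 5+7=12, 5+11=3
a = 11: 11+0=11, 11+7=5, 11+11=9
Distinct residues collected: {0, 1, 3, 5, 7, 9, 10, 11, 12}
|A + B| = 9 (out of 13 total residues).

A + B = {0, 1, 3, 5, 7, 9, 10, 11, 12}


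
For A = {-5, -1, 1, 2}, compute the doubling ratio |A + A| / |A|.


|A| = 4.
Compute A + A by enumerating all 16 pairs.
A + A = {-10, -6, -4, -3, -2, 0, 1, 2, 3, 4}, so |A + A| = 10.
K = |A + A| / |A| = 10/4 = 5/2 ≈ 2.5000.
Reference: AP of size 4 gives K = 7/4 ≈ 1.7500; a fully generic set of size 4 gives K ≈ 2.5000.

|A| = 4, |A + A| = 10, K = 10/4 = 5/2.


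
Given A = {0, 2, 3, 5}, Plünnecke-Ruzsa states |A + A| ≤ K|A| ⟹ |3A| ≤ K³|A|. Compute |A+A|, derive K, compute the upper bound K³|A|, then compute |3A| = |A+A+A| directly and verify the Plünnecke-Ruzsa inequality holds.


|A| = 4.
Step 1: Compute A + A by enumerating all 16 pairs.
A + A = {0, 2, 3, 4, 5, 6, 7, 8, 10}, so |A + A| = 9.
Step 2: Doubling constant K = |A + A|/|A| = 9/4 = 9/4 ≈ 2.2500.
Step 3: Plünnecke-Ruzsa gives |3A| ≤ K³·|A| = (2.2500)³ · 4 ≈ 45.5625.
Step 4: Compute 3A = A + A + A directly by enumerating all triples (a,b,c) ∈ A³; |3A| = 14.
Step 5: Check 14 ≤ 45.5625? Yes ✓.

K = 9/4, Plünnecke-Ruzsa bound K³|A| ≈ 45.5625, |3A| = 14, inequality holds.


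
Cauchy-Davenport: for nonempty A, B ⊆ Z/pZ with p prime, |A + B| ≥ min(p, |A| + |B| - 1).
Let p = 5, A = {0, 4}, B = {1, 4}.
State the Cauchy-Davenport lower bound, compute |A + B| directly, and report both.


Cauchy-Davenport: |A + B| ≥ min(p, |A| + |B| - 1) for A, B nonempty in Z/pZ.
|A| = 2, |B| = 2, p = 5.
CD lower bound = min(5, 2 + 2 - 1) = min(5, 3) = 3.
Compute A + B mod 5 directly:
a = 0: 0+1=1, 0+4=4
a = 4: 4+1=0, 4+4=3
A + B = {0, 1, 3, 4}, so |A + B| = 4.
Verify: 4 ≥ 3? Yes ✓.

CD lower bound = 3, actual |A + B| = 4.


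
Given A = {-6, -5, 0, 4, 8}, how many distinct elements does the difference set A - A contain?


A - A = {a - a' : a, a' ∈ A}; |A| = 5.
Bounds: 2|A|-1 ≤ |A - A| ≤ |A|² - |A| + 1, i.e. 9 ≤ |A - A| ≤ 21.
Note: 0 ∈ A - A always (from a - a). The set is symmetric: if d ∈ A - A then -d ∈ A - A.
Enumerate nonzero differences d = a - a' with a > a' (then include -d):
Positive differences: {1, 4, 5, 6, 8, 9, 10, 13, 14}
Full difference set: {0} ∪ (positive diffs) ∪ (negative diffs).
|A - A| = 1 + 2·9 = 19 (matches direct enumeration: 19).

|A - A| = 19


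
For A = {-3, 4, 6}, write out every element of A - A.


A - A = {a - a' : a, a' ∈ A}.
Compute a - a' for each ordered pair (a, a'):
a = -3: -3--3=0, -3-4=-7, -3-6=-9
a = 4: 4--3=7, 4-4=0, 4-6=-2
a = 6: 6--3=9, 6-4=2, 6-6=0
Collecting distinct values (and noting 0 appears from a-a):
A - A = {-9, -7, -2, 0, 2, 7, 9}
|A - A| = 7

A - A = {-9, -7, -2, 0, 2, 7, 9}


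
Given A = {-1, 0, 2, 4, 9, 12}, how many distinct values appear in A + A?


A + A = {a + a' : a, a' ∈ A}; |A| = 6.
General bounds: 2|A| - 1 ≤ |A + A| ≤ |A|(|A|+1)/2, i.e. 11 ≤ |A + A| ≤ 21.
Lower bound 2|A|-1 is attained iff A is an arithmetic progression.
Enumerate sums a + a' for a ≤ a' (symmetric, so this suffices):
a = -1: -1+-1=-2, -1+0=-1, -1+2=1, -1+4=3, -1+9=8, -1+12=11
a = 0: 0+0=0, 0+2=2, 0+4=4, 0+9=9, 0+12=12
a = 2: 2+2=4, 2+4=6, 2+9=11, 2+12=14
a = 4: 4+4=8, 4+9=13, 4+12=16
a = 9: 9+9=18, 9+12=21
a = 12: 12+12=24
Distinct sums: {-2, -1, 0, 1, 2, 3, 4, 6, 8, 9, 11, 12, 13, 14, 16, 18, 21, 24}
|A + A| = 18

|A + A| = 18


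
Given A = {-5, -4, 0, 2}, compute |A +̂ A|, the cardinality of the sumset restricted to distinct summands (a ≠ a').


Restricted sumset: A +̂ A = {a + a' : a ∈ A, a' ∈ A, a ≠ a'}.
Equivalently, take A + A and drop any sum 2a that is achievable ONLY as a + a for a ∈ A (i.e. sums representable only with equal summands).
Enumerate pairs (a, a') with a < a' (symmetric, so each unordered pair gives one sum; this covers all a ≠ a'):
  -5 + -4 = -9
  -5 + 0 = -5
  -5 + 2 = -3
  -4 + 0 = -4
  -4 + 2 = -2
  0 + 2 = 2
Collected distinct sums: {-9, -5, -4, -3, -2, 2}
|A +̂ A| = 6
(Reference bound: |A +̂ A| ≥ 2|A| - 3 for |A| ≥ 2, with |A| = 4 giving ≥ 5.)

|A +̂ A| = 6


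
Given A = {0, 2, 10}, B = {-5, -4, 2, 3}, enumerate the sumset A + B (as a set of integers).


A + B = {a + b : a ∈ A, b ∈ B}.
Enumerate all |A|·|B| = 3·4 = 12 pairs (a, b) and collect distinct sums.
a = 0: 0+-5=-5, 0+-4=-4, 0+2=2, 0+3=3
a = 2: 2+-5=-3, 2+-4=-2, 2+2=4, 2+3=5
a = 10: 10+-5=5, 10+-4=6, 10+2=12, 10+3=13
Collecting distinct sums: A + B = {-5, -4, -3, -2, 2, 3, 4, 5, 6, 12, 13}
|A + B| = 11

A + B = {-5, -4, -3, -2, 2, 3, 4, 5, 6, 12, 13}


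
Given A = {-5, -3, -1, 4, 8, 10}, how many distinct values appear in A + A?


A + A = {a + a' : a, a' ∈ A}; |A| = 6.
General bounds: 2|A| - 1 ≤ |A + A| ≤ |A|(|A|+1)/2, i.e. 11 ≤ |A + A| ≤ 21.
Lower bound 2|A|-1 is attained iff A is an arithmetic progression.
Enumerate sums a + a' for a ≤ a' (symmetric, so this suffices):
a = -5: -5+-5=-10, -5+-3=-8, -5+-1=-6, -5+4=-1, -5+8=3, -5+10=5
a = -3: -3+-3=-6, -3+-1=-4, -3+4=1, -3+8=5, -3+10=7
a = -1: -1+-1=-2, -1+4=3, -1+8=7, -1+10=9
a = 4: 4+4=8, 4+8=12, 4+10=14
a = 8: 8+8=16, 8+10=18
a = 10: 10+10=20
Distinct sums: {-10, -8, -6, -4, -2, -1, 1, 3, 5, 7, 8, 9, 12, 14, 16, 18, 20}
|A + A| = 17

|A + A| = 17


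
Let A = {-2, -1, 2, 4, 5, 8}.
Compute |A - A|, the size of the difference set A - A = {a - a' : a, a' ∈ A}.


A - A = {a - a' : a, a' ∈ A}; |A| = 6.
Bounds: 2|A|-1 ≤ |A - A| ≤ |A|² - |A| + 1, i.e. 11 ≤ |A - A| ≤ 31.
Note: 0 ∈ A - A always (from a - a). The set is symmetric: if d ∈ A - A then -d ∈ A - A.
Enumerate nonzero differences d = a - a' with a > a' (then include -d):
Positive differences: {1, 2, 3, 4, 5, 6, 7, 9, 10}
Full difference set: {0} ∪ (positive diffs) ∪ (negative diffs).
|A - A| = 1 + 2·9 = 19 (matches direct enumeration: 19).

|A - A| = 19


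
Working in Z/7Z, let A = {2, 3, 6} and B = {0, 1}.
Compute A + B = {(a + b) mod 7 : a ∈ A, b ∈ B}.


Work in Z/7Z: reduce every sum a + b modulo 7.
Enumerate all 6 pairs:
a = 2: 2+0=2, 2+1=3
a = 3: 3+0=3, 3+1=4
a = 6: 6+0=6, 6+1=0
Distinct residues collected: {0, 2, 3, 4, 6}
|A + B| = 5 (out of 7 total residues).

A + B = {0, 2, 3, 4, 6}


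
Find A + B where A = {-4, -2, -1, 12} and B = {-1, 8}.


A + B = {a + b : a ∈ A, b ∈ B}.
Enumerate all |A|·|B| = 4·2 = 8 pairs (a, b) and collect distinct sums.
a = -4: -4+-1=-5, -4+8=4
a = -2: -2+-1=-3, -2+8=6
a = -1: -1+-1=-2, -1+8=7
a = 12: 12+-1=11, 12+8=20
Collecting distinct sums: A + B = {-5, -3, -2, 4, 6, 7, 11, 20}
|A + B| = 8

A + B = {-5, -3, -2, 4, 6, 7, 11, 20}


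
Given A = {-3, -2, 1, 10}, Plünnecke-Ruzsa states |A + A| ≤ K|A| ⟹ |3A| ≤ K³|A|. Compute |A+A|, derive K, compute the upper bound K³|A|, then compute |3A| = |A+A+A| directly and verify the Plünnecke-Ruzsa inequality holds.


|A| = 4.
Step 1: Compute A + A by enumerating all 16 pairs.
A + A = {-6, -5, -4, -2, -1, 2, 7, 8, 11, 20}, so |A + A| = 10.
Step 2: Doubling constant K = |A + A|/|A| = 10/4 = 10/4 ≈ 2.5000.
Step 3: Plünnecke-Ruzsa gives |3A| ≤ K³·|A| = (2.5000)³ · 4 ≈ 62.5000.
Step 4: Compute 3A = A + A + A directly by enumerating all triples (a,b,c) ∈ A³; |3A| = 20.
Step 5: Check 20 ≤ 62.5000? Yes ✓.

K = 10/4, Plünnecke-Ruzsa bound K³|A| ≈ 62.5000, |3A| = 20, inequality holds.


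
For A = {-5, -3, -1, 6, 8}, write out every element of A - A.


A - A = {a - a' : a, a' ∈ A}.
Compute a - a' for each ordered pair (a, a'):
a = -5: -5--5=0, -5--3=-2, -5--1=-4, -5-6=-11, -5-8=-13
a = -3: -3--5=2, -3--3=0, -3--1=-2, -3-6=-9, -3-8=-11
a = -1: -1--5=4, -1--3=2, -1--1=0, -1-6=-7, -1-8=-9
a = 6: 6--5=11, 6--3=9, 6--1=7, 6-6=0, 6-8=-2
a = 8: 8--5=13, 8--3=11, 8--1=9, 8-6=2, 8-8=0
Collecting distinct values (and noting 0 appears from a-a):
A - A = {-13, -11, -9, -7, -4, -2, 0, 2, 4, 7, 9, 11, 13}
|A - A| = 13

A - A = {-13, -11, -9, -7, -4, -2, 0, 2, 4, 7, 9, 11, 13}


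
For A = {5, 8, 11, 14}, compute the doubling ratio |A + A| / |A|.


|A| = 4.
Compute A + A by enumerating all 16 pairs.
A + A = {10, 13, 16, 19, 22, 25, 28}, so |A + A| = 7.
K = |A + A| / |A| = 7/4 (already in lowest terms) ≈ 1.7500.
Reference: AP of size 4 gives K = 7/4 ≈ 1.7500; a fully generic set of size 4 gives K ≈ 2.5000.

|A| = 4, |A + A| = 7, K = 7/4.


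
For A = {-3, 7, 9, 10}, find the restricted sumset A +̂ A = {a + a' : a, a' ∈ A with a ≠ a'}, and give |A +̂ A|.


Restricted sumset: A +̂ A = {a + a' : a ∈ A, a' ∈ A, a ≠ a'}.
Equivalently, take A + A and drop any sum 2a that is achievable ONLY as a + a for a ∈ A (i.e. sums representable only with equal summands).
Enumerate pairs (a, a') with a < a' (symmetric, so each unordered pair gives one sum; this covers all a ≠ a'):
  -3 + 7 = 4
  -3 + 9 = 6
  -3 + 10 = 7
  7 + 9 = 16
  7 + 10 = 17
  9 + 10 = 19
Collected distinct sums: {4, 6, 7, 16, 17, 19}
|A +̂ A| = 6
(Reference bound: |A +̂ A| ≥ 2|A| - 3 for |A| ≥ 2, with |A| = 4 giving ≥ 5.)

|A +̂ A| = 6


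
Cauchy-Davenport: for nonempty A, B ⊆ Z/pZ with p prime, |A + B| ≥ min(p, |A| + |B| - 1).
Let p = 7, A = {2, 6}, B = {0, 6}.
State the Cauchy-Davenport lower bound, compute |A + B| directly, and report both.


Cauchy-Davenport: |A + B| ≥ min(p, |A| + |B| - 1) for A, B nonempty in Z/pZ.
|A| = 2, |B| = 2, p = 7.
CD lower bound = min(7, 2 + 2 - 1) = min(7, 3) = 3.
Compute A + B mod 7 directly:
a = 2: 2+0=2, 2+6=1
a = 6: 6+0=6, 6+6=5
A + B = {1, 2, 5, 6}, so |A + B| = 4.
Verify: 4 ≥ 3? Yes ✓.

CD lower bound = 3, actual |A + B| = 4.


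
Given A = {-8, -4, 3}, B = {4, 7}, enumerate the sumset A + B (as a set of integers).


A + B = {a + b : a ∈ A, b ∈ B}.
Enumerate all |A|·|B| = 3·2 = 6 pairs (a, b) and collect distinct sums.
a = -8: -8+4=-4, -8+7=-1
a = -4: -4+4=0, -4+7=3
a = 3: 3+4=7, 3+7=10
Collecting distinct sums: A + B = {-4, -1, 0, 3, 7, 10}
|A + B| = 6

A + B = {-4, -1, 0, 3, 7, 10}


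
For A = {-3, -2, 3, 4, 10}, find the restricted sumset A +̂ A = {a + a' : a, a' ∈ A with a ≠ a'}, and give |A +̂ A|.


Restricted sumset: A +̂ A = {a + a' : a ∈ A, a' ∈ A, a ≠ a'}.
Equivalently, take A + A and drop any sum 2a that is achievable ONLY as a + a for a ∈ A (i.e. sums representable only with equal summands).
Enumerate pairs (a, a') with a < a' (symmetric, so each unordered pair gives one sum; this covers all a ≠ a'):
  -3 + -2 = -5
  -3 + 3 = 0
  -3 + 4 = 1
  -3 + 10 = 7
  -2 + 3 = 1
  -2 + 4 = 2
  -2 + 10 = 8
  3 + 4 = 7
  3 + 10 = 13
  4 + 10 = 14
Collected distinct sums: {-5, 0, 1, 2, 7, 8, 13, 14}
|A +̂ A| = 8
(Reference bound: |A +̂ A| ≥ 2|A| - 3 for |A| ≥ 2, with |A| = 5 giving ≥ 7.)

|A +̂ A| = 8


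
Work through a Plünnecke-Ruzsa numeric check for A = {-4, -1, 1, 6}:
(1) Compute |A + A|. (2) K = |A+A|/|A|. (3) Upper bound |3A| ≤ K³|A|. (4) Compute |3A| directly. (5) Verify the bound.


|A| = 4.
Step 1: Compute A + A by enumerating all 16 pairs.
A + A = {-8, -5, -3, -2, 0, 2, 5, 7, 12}, so |A + A| = 9.
Step 2: Doubling constant K = |A + A|/|A| = 9/4 = 9/4 ≈ 2.2500.
Step 3: Plünnecke-Ruzsa gives |3A| ≤ K³·|A| = (2.2500)³ · 4 ≈ 45.5625.
Step 4: Compute 3A = A + A + A directly by enumerating all triples (a,b,c) ∈ A³; |3A| = 16.
Step 5: Check 16 ≤ 45.5625? Yes ✓.

K = 9/4, Plünnecke-Ruzsa bound K³|A| ≈ 45.5625, |3A| = 16, inequality holds.


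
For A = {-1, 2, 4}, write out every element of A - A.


A - A = {a - a' : a, a' ∈ A}.
Compute a - a' for each ordered pair (a, a'):
a = -1: -1--1=0, -1-2=-3, -1-4=-5
a = 2: 2--1=3, 2-2=0, 2-4=-2
a = 4: 4--1=5, 4-2=2, 4-4=0
Collecting distinct values (and noting 0 appears from a-a):
A - A = {-5, -3, -2, 0, 2, 3, 5}
|A - A| = 7

A - A = {-5, -3, -2, 0, 2, 3, 5}


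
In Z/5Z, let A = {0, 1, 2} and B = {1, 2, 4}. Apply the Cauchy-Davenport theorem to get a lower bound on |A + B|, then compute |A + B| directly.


Cauchy-Davenport: |A + B| ≥ min(p, |A| + |B| - 1) for A, B nonempty in Z/pZ.
|A| = 3, |B| = 3, p = 5.
CD lower bound = min(5, 3 + 3 - 1) = min(5, 5) = 5.
Compute A + B mod 5 directly:
a = 0: 0+1=1, 0+2=2, 0+4=4
a = 1: 1+1=2, 1+2=3, 1+4=0
a = 2: 2+1=3, 2+2=4, 2+4=1
A + B = {0, 1, 2, 3, 4}, so |A + B| = 5.
Verify: 5 ≥ 5? Yes ✓.

CD lower bound = 5, actual |A + B| = 5.


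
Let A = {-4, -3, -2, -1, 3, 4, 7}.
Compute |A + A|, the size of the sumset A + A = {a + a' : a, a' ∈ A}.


A + A = {a + a' : a, a' ∈ A}; |A| = 7.
General bounds: 2|A| - 1 ≤ |A + A| ≤ |A|(|A|+1)/2, i.e. 13 ≤ |A + A| ≤ 28.
Lower bound 2|A|-1 is attained iff A is an arithmetic progression.
Enumerate sums a + a' for a ≤ a' (symmetric, so this suffices):
a = -4: -4+-4=-8, -4+-3=-7, -4+-2=-6, -4+-1=-5, -4+3=-1, -4+4=0, -4+7=3
a = -3: -3+-3=-6, -3+-2=-5, -3+-1=-4, -3+3=0, -3+4=1, -3+7=4
a = -2: -2+-2=-4, -2+-1=-3, -2+3=1, -2+4=2, -2+7=5
a = -1: -1+-1=-2, -1+3=2, -1+4=3, -1+7=6
a = 3: 3+3=6, 3+4=7, 3+7=10
a = 4: 4+4=8, 4+7=11
a = 7: 7+7=14
Distinct sums: {-8, -7, -6, -5, -4, -3, -2, -1, 0, 1, 2, 3, 4, 5, 6, 7, 8, 10, 11, 14}
|A + A| = 20

|A + A| = 20


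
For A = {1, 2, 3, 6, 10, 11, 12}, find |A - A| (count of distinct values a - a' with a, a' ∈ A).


A - A = {a - a' : a, a' ∈ A}; |A| = 7.
Bounds: 2|A|-1 ≤ |A - A| ≤ |A|² - |A| + 1, i.e. 13 ≤ |A - A| ≤ 43.
Note: 0 ∈ A - A always (from a - a). The set is symmetric: if d ∈ A - A then -d ∈ A - A.
Enumerate nonzero differences d = a - a' with a > a' (then include -d):
Positive differences: {1, 2, 3, 4, 5, 6, 7, 8, 9, 10, 11}
Full difference set: {0} ∪ (positive diffs) ∪ (negative diffs).
|A - A| = 1 + 2·11 = 23 (matches direct enumeration: 23).

|A - A| = 23


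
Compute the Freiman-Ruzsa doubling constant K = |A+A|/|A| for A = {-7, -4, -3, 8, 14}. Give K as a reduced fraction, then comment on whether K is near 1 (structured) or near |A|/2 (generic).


|A| = 5.
Compute A + A by enumerating all 25 pairs.
A + A = {-14, -11, -10, -8, -7, -6, 1, 4, 5, 7, 10, 11, 16, 22, 28}, so |A + A| = 15.
K = |A + A| / |A| = 15/5 = 3/1 ≈ 3.0000.
Reference: AP of size 5 gives K = 9/5 ≈ 1.8000; a fully generic set of size 5 gives K ≈ 3.0000.

|A| = 5, |A + A| = 15, K = 15/5 = 3/1.


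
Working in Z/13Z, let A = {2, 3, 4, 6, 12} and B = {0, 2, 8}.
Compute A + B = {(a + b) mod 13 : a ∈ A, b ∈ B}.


Work in Z/13Z: reduce every sum a + b modulo 13.
Enumerate all 15 pairs:
a = 2: 2+0=2, 2+2=4, 2+8=10
a = 3: 3+0=3, 3+2=5, 3+8=11
a = 4: 4+0=4, 4+2=6, 4+8=12
a = 6: 6+0=6, 6+2=8, 6+8=1
a = 12: 12+0=12, 12+2=1, 12+8=7
Distinct residues collected: {1, 2, 3, 4, 5, 6, 7, 8, 10, 11, 12}
|A + B| = 11 (out of 13 total residues).

A + B = {1, 2, 3, 4, 5, 6, 7, 8, 10, 11, 12}


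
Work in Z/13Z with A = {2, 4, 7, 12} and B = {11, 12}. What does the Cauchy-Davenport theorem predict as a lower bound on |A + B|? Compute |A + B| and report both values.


Cauchy-Davenport: |A + B| ≥ min(p, |A| + |B| - 1) for A, B nonempty in Z/pZ.
|A| = 4, |B| = 2, p = 13.
CD lower bound = min(13, 4 + 2 - 1) = min(13, 5) = 5.
Compute A + B mod 13 directly:
a = 2: 2+11=0, 2+12=1
a = 4: 4+11=2, 4+12=3
a = 7: 7+11=5, 7+12=6
a = 12: 12+11=10, 12+12=11
A + B = {0, 1, 2, 3, 5, 6, 10, 11}, so |A + B| = 8.
Verify: 8 ≥ 5? Yes ✓.

CD lower bound = 5, actual |A + B| = 8.


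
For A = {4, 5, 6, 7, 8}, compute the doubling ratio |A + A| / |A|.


|A| = 5.
Compute A + A by enumerating all 25 pairs.
A + A = {8, 9, 10, 11, 12, 13, 14, 15, 16}, so |A + A| = 9.
K = |A + A| / |A| = 9/5 (already in lowest terms) ≈ 1.8000.
Reference: AP of size 5 gives K = 9/5 ≈ 1.8000; a fully generic set of size 5 gives K ≈ 3.0000.

|A| = 5, |A + A| = 9, K = 9/5.


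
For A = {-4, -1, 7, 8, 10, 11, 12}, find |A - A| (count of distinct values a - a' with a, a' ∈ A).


A - A = {a - a' : a, a' ∈ A}; |A| = 7.
Bounds: 2|A|-1 ≤ |A - A| ≤ |A|² - |A| + 1, i.e. 13 ≤ |A - A| ≤ 43.
Note: 0 ∈ A - A always (from a - a). The set is symmetric: if d ∈ A - A then -d ∈ A - A.
Enumerate nonzero differences d = a - a' with a > a' (then include -d):
Positive differences: {1, 2, 3, 4, 5, 8, 9, 11, 12, 13, 14, 15, 16}
Full difference set: {0} ∪ (positive diffs) ∪ (negative diffs).
|A - A| = 1 + 2·13 = 27 (matches direct enumeration: 27).

|A - A| = 27


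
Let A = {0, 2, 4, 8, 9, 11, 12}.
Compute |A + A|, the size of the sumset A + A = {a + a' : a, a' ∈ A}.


A + A = {a + a' : a, a' ∈ A}; |A| = 7.
General bounds: 2|A| - 1 ≤ |A + A| ≤ |A|(|A|+1)/2, i.e. 13 ≤ |A + A| ≤ 28.
Lower bound 2|A|-1 is attained iff A is an arithmetic progression.
Enumerate sums a + a' for a ≤ a' (symmetric, so this suffices):
a = 0: 0+0=0, 0+2=2, 0+4=4, 0+8=8, 0+9=9, 0+11=11, 0+12=12
a = 2: 2+2=4, 2+4=6, 2+8=10, 2+9=11, 2+11=13, 2+12=14
a = 4: 4+4=8, 4+8=12, 4+9=13, 4+11=15, 4+12=16
a = 8: 8+8=16, 8+9=17, 8+11=19, 8+12=20
a = 9: 9+9=18, 9+11=20, 9+12=21
a = 11: 11+11=22, 11+12=23
a = 12: 12+12=24
Distinct sums: {0, 2, 4, 6, 8, 9, 10, 11, 12, 13, 14, 15, 16, 17, 18, 19, 20, 21, 22, 23, 24}
|A + A| = 21

|A + A| = 21


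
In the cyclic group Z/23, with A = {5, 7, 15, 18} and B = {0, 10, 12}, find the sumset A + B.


Work in Z/23Z: reduce every sum a + b modulo 23.
Enumerate all 12 pairs:
a = 5: 5+0=5, 5+10=15, 5+12=17
a = 7: 7+0=7, 7+10=17, 7+12=19
a = 15: 15+0=15, 15+10=2, 15+12=4
a = 18: 18+0=18, 18+10=5, 18+12=7
Distinct residues collected: {2, 4, 5, 7, 15, 17, 18, 19}
|A + B| = 8 (out of 23 total residues).

A + B = {2, 4, 5, 7, 15, 17, 18, 19}


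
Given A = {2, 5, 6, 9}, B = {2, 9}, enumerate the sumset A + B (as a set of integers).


A + B = {a + b : a ∈ A, b ∈ B}.
Enumerate all |A|·|B| = 4·2 = 8 pairs (a, b) and collect distinct sums.
a = 2: 2+2=4, 2+9=11
a = 5: 5+2=7, 5+9=14
a = 6: 6+2=8, 6+9=15
a = 9: 9+2=11, 9+9=18
Collecting distinct sums: A + B = {4, 7, 8, 11, 14, 15, 18}
|A + B| = 7

A + B = {4, 7, 8, 11, 14, 15, 18}


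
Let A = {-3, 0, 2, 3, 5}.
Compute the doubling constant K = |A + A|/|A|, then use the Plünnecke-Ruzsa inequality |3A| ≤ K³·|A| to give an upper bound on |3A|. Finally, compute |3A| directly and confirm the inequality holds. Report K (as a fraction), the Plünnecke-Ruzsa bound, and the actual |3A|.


|A| = 5.
Step 1: Compute A + A by enumerating all 25 pairs.
A + A = {-6, -3, -1, 0, 2, 3, 4, 5, 6, 7, 8, 10}, so |A + A| = 12.
Step 2: Doubling constant K = |A + A|/|A| = 12/5 = 12/5 ≈ 2.4000.
Step 3: Plünnecke-Ruzsa gives |3A| ≤ K³·|A| = (2.4000)³ · 5 ≈ 69.1200.
Step 4: Compute 3A = A + A + A directly by enumerating all triples (a,b,c) ∈ A³; |3A| = 20.
Step 5: Check 20 ≤ 69.1200? Yes ✓.

K = 12/5, Plünnecke-Ruzsa bound K³|A| ≈ 69.1200, |3A| = 20, inequality holds.


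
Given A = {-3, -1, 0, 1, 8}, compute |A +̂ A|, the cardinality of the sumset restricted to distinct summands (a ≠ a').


Restricted sumset: A +̂ A = {a + a' : a ∈ A, a' ∈ A, a ≠ a'}.
Equivalently, take A + A and drop any sum 2a that is achievable ONLY as a + a for a ∈ A (i.e. sums representable only with equal summands).
Enumerate pairs (a, a') with a < a' (symmetric, so each unordered pair gives one sum; this covers all a ≠ a'):
  -3 + -1 = -4
  -3 + 0 = -3
  -3 + 1 = -2
  -3 + 8 = 5
  -1 + 0 = -1
  -1 + 1 = 0
  -1 + 8 = 7
  0 + 1 = 1
  0 + 8 = 8
  1 + 8 = 9
Collected distinct sums: {-4, -3, -2, -1, 0, 1, 5, 7, 8, 9}
|A +̂ A| = 10
(Reference bound: |A +̂ A| ≥ 2|A| - 3 for |A| ≥ 2, with |A| = 5 giving ≥ 7.)

|A +̂ A| = 10


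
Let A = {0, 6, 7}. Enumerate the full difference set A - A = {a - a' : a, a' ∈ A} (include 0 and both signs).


A - A = {a - a' : a, a' ∈ A}.
Compute a - a' for each ordered pair (a, a'):
a = 0: 0-0=0, 0-6=-6, 0-7=-7
a = 6: 6-0=6, 6-6=0, 6-7=-1
a = 7: 7-0=7, 7-6=1, 7-7=0
Collecting distinct values (and noting 0 appears from a-a):
A - A = {-7, -6, -1, 0, 1, 6, 7}
|A - A| = 7

A - A = {-7, -6, -1, 0, 1, 6, 7}


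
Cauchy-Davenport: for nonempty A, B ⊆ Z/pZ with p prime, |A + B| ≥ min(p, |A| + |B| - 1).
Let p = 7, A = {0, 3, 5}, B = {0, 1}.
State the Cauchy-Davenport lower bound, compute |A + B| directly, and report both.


Cauchy-Davenport: |A + B| ≥ min(p, |A| + |B| - 1) for A, B nonempty in Z/pZ.
|A| = 3, |B| = 2, p = 7.
CD lower bound = min(7, 3 + 2 - 1) = min(7, 4) = 4.
Compute A + B mod 7 directly:
a = 0: 0+0=0, 0+1=1
a = 3: 3+0=3, 3+1=4
a = 5: 5+0=5, 5+1=6
A + B = {0, 1, 3, 4, 5, 6}, so |A + B| = 6.
Verify: 6 ≥ 4? Yes ✓.

CD lower bound = 4, actual |A + B| = 6.


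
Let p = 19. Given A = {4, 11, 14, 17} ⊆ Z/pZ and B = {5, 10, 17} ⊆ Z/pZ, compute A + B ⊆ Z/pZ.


Work in Z/19Z: reduce every sum a + b modulo 19.
Enumerate all 12 pairs:
a = 4: 4+5=9, 4+10=14, 4+17=2
a = 11: 11+5=16, 11+10=2, 11+17=9
a = 14: 14+5=0, 14+10=5, 14+17=12
a = 17: 17+5=3, 17+10=8, 17+17=15
Distinct residues collected: {0, 2, 3, 5, 8, 9, 12, 14, 15, 16}
|A + B| = 10 (out of 19 total residues).

A + B = {0, 2, 3, 5, 8, 9, 12, 14, 15, 16}


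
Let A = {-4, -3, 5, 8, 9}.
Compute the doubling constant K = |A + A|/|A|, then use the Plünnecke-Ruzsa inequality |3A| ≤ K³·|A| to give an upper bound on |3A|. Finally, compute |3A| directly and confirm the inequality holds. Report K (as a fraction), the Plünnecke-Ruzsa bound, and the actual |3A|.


|A| = 5.
Step 1: Compute A + A by enumerating all 25 pairs.
A + A = {-8, -7, -6, 1, 2, 4, 5, 6, 10, 13, 14, 16, 17, 18}, so |A + A| = 14.
Step 2: Doubling constant K = |A + A|/|A| = 14/5 = 14/5 ≈ 2.8000.
Step 3: Plünnecke-Ruzsa gives |3A| ≤ K³·|A| = (2.8000)³ · 5 ≈ 109.7600.
Step 4: Compute 3A = A + A + A directly by enumerating all triples (a,b,c) ∈ A³; |3A| = 29.
Step 5: Check 29 ≤ 109.7600? Yes ✓.

K = 14/5, Plünnecke-Ruzsa bound K³|A| ≈ 109.7600, |3A| = 29, inequality holds.


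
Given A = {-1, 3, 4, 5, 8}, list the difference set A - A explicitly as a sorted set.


A - A = {a - a' : a, a' ∈ A}.
Compute a - a' for each ordered pair (a, a'):
a = -1: -1--1=0, -1-3=-4, -1-4=-5, -1-5=-6, -1-8=-9
a = 3: 3--1=4, 3-3=0, 3-4=-1, 3-5=-2, 3-8=-5
a = 4: 4--1=5, 4-3=1, 4-4=0, 4-5=-1, 4-8=-4
a = 5: 5--1=6, 5-3=2, 5-4=1, 5-5=0, 5-8=-3
a = 8: 8--1=9, 8-3=5, 8-4=4, 8-5=3, 8-8=0
Collecting distinct values (and noting 0 appears from a-a):
A - A = {-9, -6, -5, -4, -3, -2, -1, 0, 1, 2, 3, 4, 5, 6, 9}
|A - A| = 15

A - A = {-9, -6, -5, -4, -3, -2, -1, 0, 1, 2, 3, 4, 5, 6, 9}


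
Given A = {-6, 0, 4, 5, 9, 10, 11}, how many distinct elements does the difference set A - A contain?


A - A = {a - a' : a, a' ∈ A}; |A| = 7.
Bounds: 2|A|-1 ≤ |A - A| ≤ |A|² - |A| + 1, i.e. 13 ≤ |A - A| ≤ 43.
Note: 0 ∈ A - A always (from a - a). The set is symmetric: if d ∈ A - A then -d ∈ A - A.
Enumerate nonzero differences d = a - a' with a > a' (then include -d):
Positive differences: {1, 2, 4, 5, 6, 7, 9, 10, 11, 15, 16, 17}
Full difference set: {0} ∪ (positive diffs) ∪ (negative diffs).
|A - A| = 1 + 2·12 = 25 (matches direct enumeration: 25).

|A - A| = 25


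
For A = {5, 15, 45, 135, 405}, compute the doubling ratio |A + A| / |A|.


|A| = 5.
Compute A + A by enumerating all 25 pairs.
A + A = {10, 20, 30, 50, 60, 90, 140, 150, 180, 270, 410, 420, 450, 540, 810}, so |A + A| = 15.
K = |A + A| / |A| = 15/5 = 3/1 ≈ 3.0000.
Reference: AP of size 5 gives K = 9/5 ≈ 1.8000; a fully generic set of size 5 gives K ≈ 3.0000.

|A| = 5, |A + A| = 15, K = 15/5 = 3/1.
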